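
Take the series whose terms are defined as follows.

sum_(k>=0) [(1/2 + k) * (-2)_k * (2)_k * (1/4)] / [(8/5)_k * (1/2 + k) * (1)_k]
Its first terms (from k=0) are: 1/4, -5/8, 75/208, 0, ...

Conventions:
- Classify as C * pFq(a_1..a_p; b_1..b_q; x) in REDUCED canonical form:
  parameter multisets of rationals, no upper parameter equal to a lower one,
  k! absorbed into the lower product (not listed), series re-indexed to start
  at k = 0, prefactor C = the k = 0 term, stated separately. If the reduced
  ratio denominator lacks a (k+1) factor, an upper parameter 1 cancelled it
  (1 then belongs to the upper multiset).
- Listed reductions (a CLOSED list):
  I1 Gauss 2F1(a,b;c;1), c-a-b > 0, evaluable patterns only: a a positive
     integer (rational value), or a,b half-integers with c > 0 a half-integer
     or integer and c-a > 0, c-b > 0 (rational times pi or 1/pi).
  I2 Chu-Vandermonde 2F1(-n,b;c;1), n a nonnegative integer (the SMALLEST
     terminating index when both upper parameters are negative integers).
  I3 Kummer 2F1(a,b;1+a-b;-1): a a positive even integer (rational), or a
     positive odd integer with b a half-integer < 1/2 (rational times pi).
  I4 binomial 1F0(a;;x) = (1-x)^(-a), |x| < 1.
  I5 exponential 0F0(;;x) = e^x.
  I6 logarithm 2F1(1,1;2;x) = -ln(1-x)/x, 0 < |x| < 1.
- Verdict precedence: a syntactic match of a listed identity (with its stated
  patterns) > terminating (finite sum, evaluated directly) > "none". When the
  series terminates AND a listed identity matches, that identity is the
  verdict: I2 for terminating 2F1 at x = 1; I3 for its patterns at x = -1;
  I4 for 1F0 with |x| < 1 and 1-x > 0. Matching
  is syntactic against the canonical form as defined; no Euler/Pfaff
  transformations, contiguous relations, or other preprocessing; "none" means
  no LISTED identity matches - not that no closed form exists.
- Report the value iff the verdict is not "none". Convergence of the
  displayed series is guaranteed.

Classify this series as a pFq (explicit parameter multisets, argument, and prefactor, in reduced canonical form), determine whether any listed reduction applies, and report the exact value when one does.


First insight: t_0 being 1/4, (1)_k (C = 1/4, x = 1) is k! itself.
Ratio: r(k) = 1 * (k-2) (k+2) / [(k+8/5) (k+1)] - rational in k. x = 1; t_0 = 1/4; negate the roots.

x = 1 here; the reduced form reads 2F1, upper {-2, 2}, lower {8/5}, C = 1/4. Verdict: this is Vandermonde's identity (I2) (terminating 2F1 at x = 1 with n = 2, b = 2, c = 8/5). Sum: -3/208.


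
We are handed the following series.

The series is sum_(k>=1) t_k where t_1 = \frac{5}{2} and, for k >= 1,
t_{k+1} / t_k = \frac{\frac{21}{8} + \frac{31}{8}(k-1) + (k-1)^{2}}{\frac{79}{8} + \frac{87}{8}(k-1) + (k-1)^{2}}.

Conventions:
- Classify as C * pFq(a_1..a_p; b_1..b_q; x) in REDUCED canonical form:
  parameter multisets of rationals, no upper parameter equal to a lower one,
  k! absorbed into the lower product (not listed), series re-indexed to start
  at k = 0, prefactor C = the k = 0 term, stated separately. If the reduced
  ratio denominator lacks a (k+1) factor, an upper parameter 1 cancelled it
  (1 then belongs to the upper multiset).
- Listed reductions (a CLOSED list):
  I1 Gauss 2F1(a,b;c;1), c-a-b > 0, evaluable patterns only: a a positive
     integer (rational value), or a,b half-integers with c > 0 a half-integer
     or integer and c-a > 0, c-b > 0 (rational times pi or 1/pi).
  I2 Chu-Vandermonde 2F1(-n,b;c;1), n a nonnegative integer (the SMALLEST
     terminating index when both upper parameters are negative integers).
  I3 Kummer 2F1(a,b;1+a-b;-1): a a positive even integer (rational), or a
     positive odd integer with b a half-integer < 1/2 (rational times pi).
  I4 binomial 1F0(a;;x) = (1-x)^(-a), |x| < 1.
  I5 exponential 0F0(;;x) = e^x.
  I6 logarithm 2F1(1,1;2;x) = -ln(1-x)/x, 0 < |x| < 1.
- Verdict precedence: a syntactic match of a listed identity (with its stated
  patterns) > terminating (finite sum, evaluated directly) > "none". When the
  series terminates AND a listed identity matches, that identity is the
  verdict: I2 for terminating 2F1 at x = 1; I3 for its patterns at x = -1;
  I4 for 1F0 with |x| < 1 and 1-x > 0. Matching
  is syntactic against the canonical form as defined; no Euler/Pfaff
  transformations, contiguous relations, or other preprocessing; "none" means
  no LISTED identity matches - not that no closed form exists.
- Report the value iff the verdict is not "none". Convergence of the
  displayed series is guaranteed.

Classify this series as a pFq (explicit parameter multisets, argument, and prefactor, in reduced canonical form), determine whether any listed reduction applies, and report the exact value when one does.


First insight: from the first term \frac{5}{2}: roots of the ratio polynomials (prefactor 5/2) are the negated parameters.
Consecutive-term ratio: r(k) = 1 * (k+\frac{7}{8}) (k+3) / [(k+\frac{79}{8}) (k+1)] - rational; roots negated = parameters, x = 1, C = \frac{5}{2}.

At argument 1: a 2F1 with upper {\frac{7}{8}, 3}, lower {\frac{79}{8}}, scaled by C = \frac{5}{2}. Verdict: this is the Gauss summation I1 (x = 1: the Gamma ratio telescopes since c-a-b = 6 > 0 and a = 3 in Z>0). Sum: \frac{58575}{16384}.


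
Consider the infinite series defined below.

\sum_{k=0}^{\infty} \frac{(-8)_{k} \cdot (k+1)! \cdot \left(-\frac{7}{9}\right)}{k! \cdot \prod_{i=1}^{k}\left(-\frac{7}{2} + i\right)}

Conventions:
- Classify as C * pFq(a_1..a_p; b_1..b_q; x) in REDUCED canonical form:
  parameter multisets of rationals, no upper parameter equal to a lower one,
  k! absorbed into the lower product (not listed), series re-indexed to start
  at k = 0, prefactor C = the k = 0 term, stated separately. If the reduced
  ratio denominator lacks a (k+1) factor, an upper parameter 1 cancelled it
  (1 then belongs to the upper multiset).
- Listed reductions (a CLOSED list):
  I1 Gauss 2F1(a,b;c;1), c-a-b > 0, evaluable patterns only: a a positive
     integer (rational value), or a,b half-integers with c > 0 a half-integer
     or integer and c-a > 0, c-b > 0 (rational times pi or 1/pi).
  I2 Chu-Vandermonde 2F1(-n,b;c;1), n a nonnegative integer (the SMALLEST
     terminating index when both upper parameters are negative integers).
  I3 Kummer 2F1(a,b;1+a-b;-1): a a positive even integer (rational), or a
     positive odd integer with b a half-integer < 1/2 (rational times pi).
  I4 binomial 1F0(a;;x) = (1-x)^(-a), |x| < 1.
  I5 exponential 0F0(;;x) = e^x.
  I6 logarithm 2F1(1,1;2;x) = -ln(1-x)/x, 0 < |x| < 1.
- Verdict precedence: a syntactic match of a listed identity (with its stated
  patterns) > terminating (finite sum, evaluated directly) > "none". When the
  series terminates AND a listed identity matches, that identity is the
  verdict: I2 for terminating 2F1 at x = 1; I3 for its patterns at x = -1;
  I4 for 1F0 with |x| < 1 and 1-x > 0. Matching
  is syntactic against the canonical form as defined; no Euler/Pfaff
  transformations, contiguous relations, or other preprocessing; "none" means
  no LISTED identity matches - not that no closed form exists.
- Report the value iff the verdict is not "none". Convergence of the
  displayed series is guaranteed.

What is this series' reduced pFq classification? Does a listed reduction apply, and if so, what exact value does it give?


Reduced: x = 1, 2F1, upper = {-8, 2}, lower = {-\frac{5}{2}}, C = -\frac{7}{9}. Verdict: Vandermonde's identity (I2) matches (terminating 2F1 at x = 1 with n = 8, b = 2, c = -\frac{5}{2}). Exact value: -\frac{7}{9}.

First insight: from the first term -\frac{7}{9}: the lower running product (prefactor -7/9) is a rising factorial.
Consecutive-term ratio: r(k) = 1 * (k-8) (k+2) / [(k-\frac{5}{2}) (k+1)] - rational in k. x = 1; t_0 = -\frac{7}{9}; negate the roots.


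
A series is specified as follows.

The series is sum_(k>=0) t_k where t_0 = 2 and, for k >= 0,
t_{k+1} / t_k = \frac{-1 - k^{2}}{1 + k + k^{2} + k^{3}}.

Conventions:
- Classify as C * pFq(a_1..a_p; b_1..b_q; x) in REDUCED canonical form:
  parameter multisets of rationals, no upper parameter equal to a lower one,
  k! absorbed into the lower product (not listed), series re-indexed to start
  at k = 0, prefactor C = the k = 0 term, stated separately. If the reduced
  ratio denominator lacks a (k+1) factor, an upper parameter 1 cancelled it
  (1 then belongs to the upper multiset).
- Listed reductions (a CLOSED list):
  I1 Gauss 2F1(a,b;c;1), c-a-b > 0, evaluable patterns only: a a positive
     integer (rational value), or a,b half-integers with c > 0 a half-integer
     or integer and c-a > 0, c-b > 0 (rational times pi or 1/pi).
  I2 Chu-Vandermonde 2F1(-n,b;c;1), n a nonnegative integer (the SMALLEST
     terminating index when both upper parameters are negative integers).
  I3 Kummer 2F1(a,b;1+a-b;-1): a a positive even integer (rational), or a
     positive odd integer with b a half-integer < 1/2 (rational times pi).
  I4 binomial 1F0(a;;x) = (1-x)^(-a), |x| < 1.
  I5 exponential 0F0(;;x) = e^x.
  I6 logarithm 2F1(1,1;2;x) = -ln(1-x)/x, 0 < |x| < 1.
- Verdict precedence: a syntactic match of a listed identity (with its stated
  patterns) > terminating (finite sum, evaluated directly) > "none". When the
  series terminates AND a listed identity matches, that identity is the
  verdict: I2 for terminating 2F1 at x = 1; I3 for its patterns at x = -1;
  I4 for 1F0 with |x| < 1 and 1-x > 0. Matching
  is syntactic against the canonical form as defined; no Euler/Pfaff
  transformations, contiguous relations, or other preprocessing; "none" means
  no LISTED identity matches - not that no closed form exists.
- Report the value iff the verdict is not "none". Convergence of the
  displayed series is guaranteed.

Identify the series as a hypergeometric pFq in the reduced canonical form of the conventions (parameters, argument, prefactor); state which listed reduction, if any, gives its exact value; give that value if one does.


First insight: from the first term 2: the expanded ratio factors over Q; prefactor 2, roots give parameters.
Consecutive-term ratio: r(k) = -1 * 1 / [(k+1)] - rational in k, leading ratio -1; with t_0 = 2, classification follows.

This is 2 * 0F0(-; -; -1) in reduced canonical form. Verdict: the exponential series (I5) fires (the 0F0 exponential series at x = -1). Value: 2 \cdot e^{-1}.


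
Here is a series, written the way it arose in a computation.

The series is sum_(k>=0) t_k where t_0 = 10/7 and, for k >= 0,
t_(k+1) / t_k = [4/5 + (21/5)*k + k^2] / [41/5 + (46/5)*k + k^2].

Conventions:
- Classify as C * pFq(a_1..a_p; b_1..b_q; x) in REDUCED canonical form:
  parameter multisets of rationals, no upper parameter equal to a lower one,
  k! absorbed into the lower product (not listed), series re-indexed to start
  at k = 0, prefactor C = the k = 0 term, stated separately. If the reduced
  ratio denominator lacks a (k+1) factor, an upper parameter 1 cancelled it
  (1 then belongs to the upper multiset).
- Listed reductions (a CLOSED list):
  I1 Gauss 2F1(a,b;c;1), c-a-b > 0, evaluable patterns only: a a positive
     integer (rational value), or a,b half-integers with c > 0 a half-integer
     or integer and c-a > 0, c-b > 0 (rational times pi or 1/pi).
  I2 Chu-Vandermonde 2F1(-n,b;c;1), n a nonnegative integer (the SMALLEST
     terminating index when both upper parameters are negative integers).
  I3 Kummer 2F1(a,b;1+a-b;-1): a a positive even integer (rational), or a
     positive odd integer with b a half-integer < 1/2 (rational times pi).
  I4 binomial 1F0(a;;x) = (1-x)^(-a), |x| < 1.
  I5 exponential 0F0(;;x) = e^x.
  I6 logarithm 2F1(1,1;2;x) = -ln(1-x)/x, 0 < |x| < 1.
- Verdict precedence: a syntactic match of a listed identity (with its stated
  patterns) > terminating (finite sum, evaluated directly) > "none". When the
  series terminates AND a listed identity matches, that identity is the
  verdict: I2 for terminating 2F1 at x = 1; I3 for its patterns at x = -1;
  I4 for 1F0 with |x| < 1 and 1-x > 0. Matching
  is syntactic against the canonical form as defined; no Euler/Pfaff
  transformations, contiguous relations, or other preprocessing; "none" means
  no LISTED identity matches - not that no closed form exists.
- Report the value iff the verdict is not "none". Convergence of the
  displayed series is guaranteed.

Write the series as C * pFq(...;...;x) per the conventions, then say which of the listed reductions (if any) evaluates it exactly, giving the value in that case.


Key observation: from the first term 10/7: factor the ratio over Q (prefactor 10/7): negated roots = parameters.
Consecutive-term ratio: r(k) = 1 * (k+1/5) (k+4) / [(k+41/5) (k+1)] - rational in k. x = 1; t_0 = 10/7; negate the roots.

The series (x = 1) is 2F1: upper {1/5, 4}, lower {41/5}, prefactor 10/7. Verdict: Gauss (I1, integer-parameter pattern) fires (x = 1: the Gamma ratio telescopes since c-a-b = 4 > 0 and a = 4 in Z>0). Sum: 7254/4375.


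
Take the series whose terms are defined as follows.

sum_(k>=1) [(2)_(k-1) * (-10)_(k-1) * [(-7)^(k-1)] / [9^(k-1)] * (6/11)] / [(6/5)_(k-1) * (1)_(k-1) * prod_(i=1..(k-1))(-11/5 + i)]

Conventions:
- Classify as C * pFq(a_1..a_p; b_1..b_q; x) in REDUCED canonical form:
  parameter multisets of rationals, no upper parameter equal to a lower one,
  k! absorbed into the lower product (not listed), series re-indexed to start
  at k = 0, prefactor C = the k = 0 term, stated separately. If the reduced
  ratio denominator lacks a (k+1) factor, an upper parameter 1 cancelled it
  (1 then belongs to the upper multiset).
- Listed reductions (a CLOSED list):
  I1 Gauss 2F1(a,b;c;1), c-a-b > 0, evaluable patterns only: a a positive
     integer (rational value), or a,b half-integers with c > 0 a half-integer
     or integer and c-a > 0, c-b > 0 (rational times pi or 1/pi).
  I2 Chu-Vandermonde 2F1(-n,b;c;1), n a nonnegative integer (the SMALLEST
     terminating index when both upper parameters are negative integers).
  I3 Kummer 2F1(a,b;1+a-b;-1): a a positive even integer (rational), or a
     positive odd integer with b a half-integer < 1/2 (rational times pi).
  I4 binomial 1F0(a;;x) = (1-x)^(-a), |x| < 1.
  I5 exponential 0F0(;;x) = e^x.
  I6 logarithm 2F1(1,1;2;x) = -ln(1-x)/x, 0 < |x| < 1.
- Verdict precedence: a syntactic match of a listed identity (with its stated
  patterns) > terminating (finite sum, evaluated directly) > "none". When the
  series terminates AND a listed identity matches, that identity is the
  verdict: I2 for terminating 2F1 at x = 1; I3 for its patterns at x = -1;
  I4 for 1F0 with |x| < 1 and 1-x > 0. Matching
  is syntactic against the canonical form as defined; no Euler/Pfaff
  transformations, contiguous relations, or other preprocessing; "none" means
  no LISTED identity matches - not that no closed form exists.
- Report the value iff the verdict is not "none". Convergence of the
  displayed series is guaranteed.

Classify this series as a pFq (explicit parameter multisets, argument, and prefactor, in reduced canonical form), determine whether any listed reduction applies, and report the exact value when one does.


The series (x = -7/9) is 2F2: upper {-10, 2}, lower {-6/5, 6/5}, prefactor 6/11. Verdict: terminating. With -10 upstairs the series is a 11-term polynomial sum; evaluated term by term. Exact value: 24624406952637791649597919878209/20647441124648270249821979904.

The tell: t_0 being 6/11, (1)_k (C = 6/11, x = -7/9) is k! itself.
Ratio: r(k) = (-7/9) * (k-10) (k+2) / [(k-6/5) (k+6/5) (k+1)] - rational; roots negated = parameters, x = (-7/9), C = 6/11.


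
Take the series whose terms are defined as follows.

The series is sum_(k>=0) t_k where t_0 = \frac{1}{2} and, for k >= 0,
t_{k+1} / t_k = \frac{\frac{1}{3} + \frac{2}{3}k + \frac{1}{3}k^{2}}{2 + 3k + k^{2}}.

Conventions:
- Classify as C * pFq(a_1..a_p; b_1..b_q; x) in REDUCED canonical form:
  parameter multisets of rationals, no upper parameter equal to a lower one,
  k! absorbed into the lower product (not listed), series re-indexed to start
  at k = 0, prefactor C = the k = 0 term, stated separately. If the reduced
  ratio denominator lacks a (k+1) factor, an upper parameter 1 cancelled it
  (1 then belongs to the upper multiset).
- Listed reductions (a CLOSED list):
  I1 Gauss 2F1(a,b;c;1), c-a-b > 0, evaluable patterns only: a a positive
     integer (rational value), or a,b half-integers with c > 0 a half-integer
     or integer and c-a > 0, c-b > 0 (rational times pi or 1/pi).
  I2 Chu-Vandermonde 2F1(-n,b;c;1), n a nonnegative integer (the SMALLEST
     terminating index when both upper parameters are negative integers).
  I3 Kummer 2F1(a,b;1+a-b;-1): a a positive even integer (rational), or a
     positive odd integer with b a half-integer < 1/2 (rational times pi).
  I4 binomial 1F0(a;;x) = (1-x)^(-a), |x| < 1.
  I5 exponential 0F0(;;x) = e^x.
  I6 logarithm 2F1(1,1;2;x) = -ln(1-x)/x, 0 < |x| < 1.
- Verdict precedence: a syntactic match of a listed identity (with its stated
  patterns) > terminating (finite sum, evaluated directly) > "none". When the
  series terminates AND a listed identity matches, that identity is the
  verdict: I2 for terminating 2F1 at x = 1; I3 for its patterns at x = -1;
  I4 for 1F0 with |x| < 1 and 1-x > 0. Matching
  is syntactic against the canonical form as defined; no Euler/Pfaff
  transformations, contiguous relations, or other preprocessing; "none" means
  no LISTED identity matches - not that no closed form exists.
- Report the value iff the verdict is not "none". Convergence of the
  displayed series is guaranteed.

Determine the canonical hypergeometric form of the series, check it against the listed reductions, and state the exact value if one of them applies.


Key observation: x = \frac{1}{3} and roots of the ratio polynomials (C = 1/2, x = 1/3) are the negated parameters.
Consecutive-term ratio: r(k) = \frac{1}{3} * (k+1) (k+1) / [(k+2) (k+1)] - rational in k, leading ratio \frac{1}{3}; with t_0 = \frac{1}{2}, classification follows.

Prefactor \frac{1}{2}, argument \frac{1}{3}: 2F1 with upper {1, 1} over lower {2}. Verdict: this is the I6 logarithm reduction (the logarithm: parameters (1,1;2), x = \frac{1}{3}). Its exact value is \left(-\frac{3}{2}\right) \cdot \ln\left(\frac{2}{3}\right).


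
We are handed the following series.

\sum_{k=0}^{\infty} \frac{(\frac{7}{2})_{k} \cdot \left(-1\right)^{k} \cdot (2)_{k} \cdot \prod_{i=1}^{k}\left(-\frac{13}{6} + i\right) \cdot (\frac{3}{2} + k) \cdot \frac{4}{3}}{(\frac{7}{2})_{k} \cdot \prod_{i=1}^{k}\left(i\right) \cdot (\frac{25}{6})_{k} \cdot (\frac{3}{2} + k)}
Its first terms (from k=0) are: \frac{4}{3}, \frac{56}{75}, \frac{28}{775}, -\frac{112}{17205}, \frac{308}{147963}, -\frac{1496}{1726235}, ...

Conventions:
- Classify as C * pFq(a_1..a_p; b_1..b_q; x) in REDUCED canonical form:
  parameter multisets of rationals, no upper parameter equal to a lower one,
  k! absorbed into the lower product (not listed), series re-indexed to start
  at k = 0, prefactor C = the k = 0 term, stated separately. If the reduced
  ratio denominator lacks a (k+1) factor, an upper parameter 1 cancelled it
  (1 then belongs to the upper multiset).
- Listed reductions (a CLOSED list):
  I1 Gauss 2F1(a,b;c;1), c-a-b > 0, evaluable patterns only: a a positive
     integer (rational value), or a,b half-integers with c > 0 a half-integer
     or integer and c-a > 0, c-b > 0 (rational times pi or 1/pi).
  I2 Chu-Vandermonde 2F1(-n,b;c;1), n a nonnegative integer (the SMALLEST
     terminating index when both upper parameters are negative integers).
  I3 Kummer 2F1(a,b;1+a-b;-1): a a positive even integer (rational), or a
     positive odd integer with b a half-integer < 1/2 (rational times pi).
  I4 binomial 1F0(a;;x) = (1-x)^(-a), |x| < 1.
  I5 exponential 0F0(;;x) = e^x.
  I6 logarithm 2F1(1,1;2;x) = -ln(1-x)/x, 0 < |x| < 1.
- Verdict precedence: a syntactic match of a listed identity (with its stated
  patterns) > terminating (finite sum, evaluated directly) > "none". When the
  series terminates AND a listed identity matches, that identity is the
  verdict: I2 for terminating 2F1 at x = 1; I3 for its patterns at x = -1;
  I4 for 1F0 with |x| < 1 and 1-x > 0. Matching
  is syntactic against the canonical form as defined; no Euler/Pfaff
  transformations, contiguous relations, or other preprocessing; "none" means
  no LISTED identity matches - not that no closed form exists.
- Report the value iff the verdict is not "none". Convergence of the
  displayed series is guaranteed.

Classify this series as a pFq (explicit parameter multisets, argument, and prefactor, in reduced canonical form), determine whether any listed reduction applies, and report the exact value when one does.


x = -1 here; the reduced form reads 2F1, upper {-\frac{7}{6}, 2}, lower {\frac{25}{6}}, C = \frac{4}{3}. Verdict: this is Kummer's theorem (I3) (x = -1; c = \frac{25}{6} equals 1+a-b for upper {-\frac{7}{6}, 2}: listed pattern). Value: \frac{19}{9}.

Key step: t_0 being \frac{4}{3}, the running product (prefactor 4/3) telescopes to a rising factorial.
Term ratio: r(k) = -1 * (k-\frac{7}{6}) (k+2) / [(k+\frac{25}{6}) (k+1)] - rational in k, leading ratio -1; with t_0 = \frac{4}{3}, classification follows.


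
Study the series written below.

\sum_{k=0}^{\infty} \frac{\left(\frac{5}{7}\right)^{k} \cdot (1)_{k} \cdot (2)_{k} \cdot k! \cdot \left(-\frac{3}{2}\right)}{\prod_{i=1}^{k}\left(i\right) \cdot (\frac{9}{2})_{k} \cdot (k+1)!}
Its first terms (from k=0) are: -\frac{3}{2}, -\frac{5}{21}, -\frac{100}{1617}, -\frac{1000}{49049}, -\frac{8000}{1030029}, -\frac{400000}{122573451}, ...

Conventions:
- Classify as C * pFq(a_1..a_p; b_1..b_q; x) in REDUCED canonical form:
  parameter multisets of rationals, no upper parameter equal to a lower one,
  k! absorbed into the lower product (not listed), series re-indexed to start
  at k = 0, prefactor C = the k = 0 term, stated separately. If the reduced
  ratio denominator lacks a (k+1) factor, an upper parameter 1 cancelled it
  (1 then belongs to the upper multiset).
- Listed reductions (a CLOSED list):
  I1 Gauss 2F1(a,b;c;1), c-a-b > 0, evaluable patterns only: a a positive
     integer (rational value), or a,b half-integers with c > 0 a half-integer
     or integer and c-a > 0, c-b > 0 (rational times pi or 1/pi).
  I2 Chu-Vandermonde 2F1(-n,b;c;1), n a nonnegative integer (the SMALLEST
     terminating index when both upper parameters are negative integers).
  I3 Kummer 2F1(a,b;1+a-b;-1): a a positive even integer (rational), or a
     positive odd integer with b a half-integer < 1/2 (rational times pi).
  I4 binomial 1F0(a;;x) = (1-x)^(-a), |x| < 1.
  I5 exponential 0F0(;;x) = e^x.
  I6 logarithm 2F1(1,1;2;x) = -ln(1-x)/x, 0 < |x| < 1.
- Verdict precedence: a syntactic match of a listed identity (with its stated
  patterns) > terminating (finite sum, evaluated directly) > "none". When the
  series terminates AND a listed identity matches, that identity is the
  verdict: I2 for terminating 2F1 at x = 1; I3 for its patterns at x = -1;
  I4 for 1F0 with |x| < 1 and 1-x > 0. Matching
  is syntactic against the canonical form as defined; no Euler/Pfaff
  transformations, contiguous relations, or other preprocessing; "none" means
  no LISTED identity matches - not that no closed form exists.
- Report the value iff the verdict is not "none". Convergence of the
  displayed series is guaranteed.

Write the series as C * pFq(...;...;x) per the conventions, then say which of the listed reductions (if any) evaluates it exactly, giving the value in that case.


Prefactor -\frac{3}{2}, argument \frac{5}{7}: 2F1 with upper {1, 1} over lower {\frac{9}{2}}. Verdict: none - this 2F1 at x = \frac{5}{7} matches no listed pattern, and upper {1, 1} holds no stopper.

The tell: from the first term -\frac{3}{2}: the factorial ratio (prefactor -3/2) (k+a-1)!/(a-1)! is a rising factorial (a)_k.
Step ratio: r(k) = \frac{5}{7} * (k+1) (k+1) / [(k+\frac{9}{2}) (k+1)] - rational in k, leading ratio \frac{5}{7}; with t_0 = -\frac{3}{2}, classification follows.


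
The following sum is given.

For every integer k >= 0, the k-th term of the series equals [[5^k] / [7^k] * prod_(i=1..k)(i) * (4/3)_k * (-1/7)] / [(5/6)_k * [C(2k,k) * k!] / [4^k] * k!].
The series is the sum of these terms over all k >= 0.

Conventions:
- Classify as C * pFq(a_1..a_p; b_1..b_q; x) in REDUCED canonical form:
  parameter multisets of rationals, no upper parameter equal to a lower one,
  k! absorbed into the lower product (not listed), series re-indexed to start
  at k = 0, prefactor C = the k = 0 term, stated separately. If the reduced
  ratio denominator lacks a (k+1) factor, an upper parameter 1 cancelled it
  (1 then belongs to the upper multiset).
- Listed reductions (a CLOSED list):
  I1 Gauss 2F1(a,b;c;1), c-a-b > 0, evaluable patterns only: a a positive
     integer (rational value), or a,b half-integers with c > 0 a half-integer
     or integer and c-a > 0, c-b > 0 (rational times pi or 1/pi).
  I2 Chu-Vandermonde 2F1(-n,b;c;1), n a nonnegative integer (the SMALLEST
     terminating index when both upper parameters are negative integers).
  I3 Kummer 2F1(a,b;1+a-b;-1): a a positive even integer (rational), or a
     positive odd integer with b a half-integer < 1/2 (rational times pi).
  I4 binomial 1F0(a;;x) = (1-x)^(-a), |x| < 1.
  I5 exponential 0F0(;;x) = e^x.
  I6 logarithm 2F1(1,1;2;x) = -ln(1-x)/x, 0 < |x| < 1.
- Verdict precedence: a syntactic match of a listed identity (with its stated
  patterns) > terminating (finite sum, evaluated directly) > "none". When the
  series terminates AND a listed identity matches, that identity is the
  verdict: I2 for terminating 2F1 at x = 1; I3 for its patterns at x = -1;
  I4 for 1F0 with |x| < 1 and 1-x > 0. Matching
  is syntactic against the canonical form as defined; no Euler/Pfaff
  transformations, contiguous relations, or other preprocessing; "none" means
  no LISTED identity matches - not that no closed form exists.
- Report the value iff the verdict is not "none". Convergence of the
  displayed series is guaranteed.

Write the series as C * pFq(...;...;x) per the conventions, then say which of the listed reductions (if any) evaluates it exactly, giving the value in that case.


Classification (C = -1/7): 2F2 with upper {1, 4/3}, lower {1/2, 5/6}, argument x = 5/7. Verdict: none here - no I1-I6 shape fits x = 5/7 with lower {1/2, 5/6}.

Structural cue: t_0 = -1/7 here, and the running product (C = -1/7) telescopes to a rising factorial.
Consecutive-term ratio: r(k) = (5/7) * (k+1) (k+4/3) / [(k+1/2) (k+5/6) (k+1)] ; factor over Q: parameters, x = (5/7), and C = -1/7.


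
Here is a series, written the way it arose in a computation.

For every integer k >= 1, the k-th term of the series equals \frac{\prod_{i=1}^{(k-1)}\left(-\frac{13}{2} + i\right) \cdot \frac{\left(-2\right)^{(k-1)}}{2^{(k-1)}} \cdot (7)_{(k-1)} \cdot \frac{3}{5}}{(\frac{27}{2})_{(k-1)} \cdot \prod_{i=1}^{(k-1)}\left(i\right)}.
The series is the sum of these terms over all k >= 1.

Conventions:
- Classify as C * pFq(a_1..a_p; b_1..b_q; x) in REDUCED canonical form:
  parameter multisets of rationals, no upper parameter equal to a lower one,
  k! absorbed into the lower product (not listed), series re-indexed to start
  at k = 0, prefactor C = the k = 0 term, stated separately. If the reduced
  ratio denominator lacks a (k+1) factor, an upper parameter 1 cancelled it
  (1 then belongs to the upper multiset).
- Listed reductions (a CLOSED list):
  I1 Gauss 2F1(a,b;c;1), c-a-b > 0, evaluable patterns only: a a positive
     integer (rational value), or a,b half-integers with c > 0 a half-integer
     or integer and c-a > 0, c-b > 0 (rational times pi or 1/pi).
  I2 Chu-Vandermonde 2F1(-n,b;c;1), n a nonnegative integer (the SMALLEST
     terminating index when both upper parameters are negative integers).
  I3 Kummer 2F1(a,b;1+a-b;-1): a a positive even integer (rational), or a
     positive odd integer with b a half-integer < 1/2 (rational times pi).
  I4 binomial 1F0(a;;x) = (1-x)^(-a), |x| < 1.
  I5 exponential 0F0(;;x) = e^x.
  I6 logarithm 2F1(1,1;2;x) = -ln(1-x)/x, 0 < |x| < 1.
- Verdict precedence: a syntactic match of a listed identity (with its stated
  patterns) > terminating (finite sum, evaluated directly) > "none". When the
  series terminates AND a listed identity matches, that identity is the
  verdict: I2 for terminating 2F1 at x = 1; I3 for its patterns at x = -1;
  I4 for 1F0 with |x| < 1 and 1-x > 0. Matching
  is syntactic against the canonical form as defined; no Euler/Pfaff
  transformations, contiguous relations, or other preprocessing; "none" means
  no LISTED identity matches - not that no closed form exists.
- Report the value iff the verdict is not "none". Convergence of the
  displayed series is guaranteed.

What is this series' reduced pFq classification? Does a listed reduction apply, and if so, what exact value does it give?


Canonical form: C = \frac{3}{5} times 2F1 with upper {-\frac{11}{2}, 7}, lower {\frac{27}{2}}, x = -1. Verdict: Kummer (I3) matches (x = -1; c = \frac{27}{2} equals 1+a-b for upper {-\frac{11}{2}, 7}: listed pattern). Sum: \frac{557732175}{268435456} \cdot \pi.

Key step: with t_0 = \frac{3}{5}, the product of the first k integers (prefactor 3/5) is k!.
Ratio: r(k) = -1 * (k-\frac{11}{2}) (k+7) / [(k+\frac{27}{2}) (k+1)] - rational in k, leading ratio -1; with t_0 = \frac{3}{5}, classification follows.


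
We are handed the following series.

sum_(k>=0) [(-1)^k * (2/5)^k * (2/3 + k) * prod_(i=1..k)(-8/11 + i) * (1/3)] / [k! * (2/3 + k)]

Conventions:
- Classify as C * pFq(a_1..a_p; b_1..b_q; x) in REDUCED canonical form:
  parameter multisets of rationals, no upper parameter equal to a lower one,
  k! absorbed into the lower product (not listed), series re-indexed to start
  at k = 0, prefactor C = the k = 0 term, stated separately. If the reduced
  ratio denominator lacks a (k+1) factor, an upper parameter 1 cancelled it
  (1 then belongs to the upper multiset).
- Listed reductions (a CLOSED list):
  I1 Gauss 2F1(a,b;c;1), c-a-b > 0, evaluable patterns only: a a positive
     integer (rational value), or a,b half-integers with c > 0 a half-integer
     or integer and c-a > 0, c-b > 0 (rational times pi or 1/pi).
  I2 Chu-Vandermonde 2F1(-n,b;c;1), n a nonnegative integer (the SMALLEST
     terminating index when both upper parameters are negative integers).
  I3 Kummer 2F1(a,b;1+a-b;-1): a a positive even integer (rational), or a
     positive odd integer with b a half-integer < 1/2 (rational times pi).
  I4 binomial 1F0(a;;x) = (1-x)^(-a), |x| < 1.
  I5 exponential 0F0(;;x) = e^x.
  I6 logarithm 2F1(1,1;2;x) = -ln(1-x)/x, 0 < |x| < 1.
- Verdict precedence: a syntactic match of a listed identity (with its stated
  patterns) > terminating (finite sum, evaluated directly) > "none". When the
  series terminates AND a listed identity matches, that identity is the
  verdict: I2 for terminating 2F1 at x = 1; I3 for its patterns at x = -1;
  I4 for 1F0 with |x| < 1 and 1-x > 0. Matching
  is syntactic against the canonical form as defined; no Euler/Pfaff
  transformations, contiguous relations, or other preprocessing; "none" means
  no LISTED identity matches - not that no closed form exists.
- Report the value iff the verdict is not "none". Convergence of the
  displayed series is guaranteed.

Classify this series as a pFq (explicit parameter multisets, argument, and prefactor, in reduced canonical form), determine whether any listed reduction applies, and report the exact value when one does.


x = -2/5 here; the reduced form reads 1F0, upper {3/11}, lower {-}, C = 1/3. Verdict (x = -2/5): binomial (I4) applies (the 1F0 binomial series: exponent -3/11, x = -2/5). Sum: (1/3) * (7/5)^(-3/11).

First insight: t_0 being 1/3, the factor k + 2/3 cancels (top and bottom), leaving prefactor 1/3.
Consecutive-term ratio: r(k) = (-2/5) * (k+3/11) / [(k+1)] ; factor over Q: parameters, x = (-2/5), and C = 1/3.


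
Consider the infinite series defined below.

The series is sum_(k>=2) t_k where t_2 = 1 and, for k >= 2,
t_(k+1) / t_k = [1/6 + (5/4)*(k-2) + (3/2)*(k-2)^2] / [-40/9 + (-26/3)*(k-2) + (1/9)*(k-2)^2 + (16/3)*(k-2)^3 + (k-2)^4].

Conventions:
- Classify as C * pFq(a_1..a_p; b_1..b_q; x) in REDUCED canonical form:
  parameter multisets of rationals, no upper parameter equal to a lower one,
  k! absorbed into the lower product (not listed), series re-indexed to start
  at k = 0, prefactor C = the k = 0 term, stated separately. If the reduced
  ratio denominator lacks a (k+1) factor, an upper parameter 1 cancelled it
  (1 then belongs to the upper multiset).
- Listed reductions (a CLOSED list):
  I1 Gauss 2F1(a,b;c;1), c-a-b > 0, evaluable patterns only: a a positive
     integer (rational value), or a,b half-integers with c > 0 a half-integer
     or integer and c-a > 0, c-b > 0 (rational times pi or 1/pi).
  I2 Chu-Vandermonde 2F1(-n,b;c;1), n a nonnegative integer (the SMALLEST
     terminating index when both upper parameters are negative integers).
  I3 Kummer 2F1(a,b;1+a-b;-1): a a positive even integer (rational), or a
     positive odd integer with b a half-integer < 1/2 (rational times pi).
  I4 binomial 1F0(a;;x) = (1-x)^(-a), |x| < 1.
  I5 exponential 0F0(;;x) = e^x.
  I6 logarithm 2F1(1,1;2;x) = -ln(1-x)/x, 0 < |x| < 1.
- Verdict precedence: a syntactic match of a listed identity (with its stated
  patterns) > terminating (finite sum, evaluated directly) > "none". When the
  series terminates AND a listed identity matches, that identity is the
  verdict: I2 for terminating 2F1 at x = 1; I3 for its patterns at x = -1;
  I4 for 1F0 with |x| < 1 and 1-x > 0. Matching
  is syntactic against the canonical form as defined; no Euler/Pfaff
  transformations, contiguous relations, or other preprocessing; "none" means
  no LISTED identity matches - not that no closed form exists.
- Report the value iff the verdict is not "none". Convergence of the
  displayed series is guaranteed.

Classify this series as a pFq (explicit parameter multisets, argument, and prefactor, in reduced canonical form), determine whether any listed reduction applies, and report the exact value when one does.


This is 1 * 1F2(1/6; -4/3, 5; 3/2) in reduced canonical form. Verdict: none - at argument 3/2 the multisets {1/6} ; {-4/3, 5} match no listed identity.

Key observation: x = (3/2) and factor the ratio over Q (C = 1): negated roots = parameters.
Term ratio: r(k) = (3/2) * (k+1/6) / [(k-4/3) (k+5) (k+1)] - rational in k, leading ratio (3/2); with t_0 = 1, classification follows.


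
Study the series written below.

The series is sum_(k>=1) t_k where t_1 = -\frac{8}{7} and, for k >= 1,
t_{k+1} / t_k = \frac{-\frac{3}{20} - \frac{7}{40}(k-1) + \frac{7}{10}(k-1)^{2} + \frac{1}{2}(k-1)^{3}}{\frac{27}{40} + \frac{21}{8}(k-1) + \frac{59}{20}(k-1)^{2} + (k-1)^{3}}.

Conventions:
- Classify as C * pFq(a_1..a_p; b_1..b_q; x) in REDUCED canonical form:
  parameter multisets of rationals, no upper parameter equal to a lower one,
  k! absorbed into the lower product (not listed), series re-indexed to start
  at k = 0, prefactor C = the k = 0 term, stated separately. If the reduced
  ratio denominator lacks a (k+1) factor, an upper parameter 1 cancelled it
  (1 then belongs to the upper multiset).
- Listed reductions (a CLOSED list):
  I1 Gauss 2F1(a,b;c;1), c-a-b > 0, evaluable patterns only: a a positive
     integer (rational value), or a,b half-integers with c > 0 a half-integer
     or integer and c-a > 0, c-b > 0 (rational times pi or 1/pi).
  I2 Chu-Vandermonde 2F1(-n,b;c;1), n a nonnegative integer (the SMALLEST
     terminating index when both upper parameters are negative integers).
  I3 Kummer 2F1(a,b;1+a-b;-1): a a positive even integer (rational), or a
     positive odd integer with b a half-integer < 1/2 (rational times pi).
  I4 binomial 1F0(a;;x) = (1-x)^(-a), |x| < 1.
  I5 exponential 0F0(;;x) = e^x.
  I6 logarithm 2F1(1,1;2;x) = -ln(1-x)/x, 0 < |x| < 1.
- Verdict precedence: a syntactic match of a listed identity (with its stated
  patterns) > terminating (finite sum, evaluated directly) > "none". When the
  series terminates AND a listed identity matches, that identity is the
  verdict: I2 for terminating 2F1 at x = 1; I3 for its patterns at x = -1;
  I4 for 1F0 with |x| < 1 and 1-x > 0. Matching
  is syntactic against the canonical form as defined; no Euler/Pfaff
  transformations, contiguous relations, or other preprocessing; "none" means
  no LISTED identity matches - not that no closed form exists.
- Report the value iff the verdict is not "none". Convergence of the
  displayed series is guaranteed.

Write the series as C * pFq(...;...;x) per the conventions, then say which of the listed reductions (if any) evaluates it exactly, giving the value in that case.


Prefactor -\frac{8}{7}, argument \frac{1}{2}: 2F1 with upper {-\frac{1}{2}, \frac{2}{5}} over lower {\frac{9}{20}}. Verdict: none - this 2F1 at x = \frac{1}{2} matches no listed pattern, and upper {-\frac{1}{2}, \frac{2}{5}} holds no stopper.

Key step: x = \frac{1}{2} and roots of the ratio polynomials (C = -8/7, x = 1/2) are the negated parameters.
Step ratio: r(k) = \frac{1}{2} * (k-\frac{1}{2}) (k+\frac{2}{5}) / [(k+\frac{9}{20}) (k+1)] - poly over poly, x = \frac{1}{2} from leading terms; C = -\frac{8}{7} at k = 0.


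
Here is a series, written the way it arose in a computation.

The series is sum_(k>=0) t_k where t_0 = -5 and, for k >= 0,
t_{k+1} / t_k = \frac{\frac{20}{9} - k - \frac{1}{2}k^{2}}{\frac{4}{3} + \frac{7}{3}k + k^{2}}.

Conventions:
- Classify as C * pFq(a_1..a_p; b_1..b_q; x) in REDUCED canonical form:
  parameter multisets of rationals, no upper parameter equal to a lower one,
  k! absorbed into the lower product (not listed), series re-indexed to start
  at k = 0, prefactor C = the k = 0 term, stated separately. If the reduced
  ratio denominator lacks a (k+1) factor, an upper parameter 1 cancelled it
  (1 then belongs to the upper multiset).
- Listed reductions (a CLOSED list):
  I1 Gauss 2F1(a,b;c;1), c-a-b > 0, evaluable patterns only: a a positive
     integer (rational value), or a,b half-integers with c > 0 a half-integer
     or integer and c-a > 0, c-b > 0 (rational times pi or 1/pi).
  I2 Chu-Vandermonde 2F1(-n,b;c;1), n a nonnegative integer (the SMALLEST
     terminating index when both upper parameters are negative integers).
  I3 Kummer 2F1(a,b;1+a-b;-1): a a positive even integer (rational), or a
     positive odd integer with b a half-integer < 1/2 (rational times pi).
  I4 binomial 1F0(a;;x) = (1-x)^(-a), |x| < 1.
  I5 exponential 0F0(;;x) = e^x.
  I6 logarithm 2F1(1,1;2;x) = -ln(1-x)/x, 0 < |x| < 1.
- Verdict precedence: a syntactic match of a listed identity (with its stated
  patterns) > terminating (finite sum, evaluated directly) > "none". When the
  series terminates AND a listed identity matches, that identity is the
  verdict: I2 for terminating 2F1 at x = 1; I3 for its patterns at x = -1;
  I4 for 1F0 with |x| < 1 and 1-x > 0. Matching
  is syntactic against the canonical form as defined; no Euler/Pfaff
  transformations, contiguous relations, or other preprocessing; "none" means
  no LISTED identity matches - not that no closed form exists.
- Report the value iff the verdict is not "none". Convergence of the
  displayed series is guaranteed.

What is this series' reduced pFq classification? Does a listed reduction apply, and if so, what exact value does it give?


This is -5 * 2F1(-\frac{4}{3}, \frac{10}{3}; \frac{4}{3}; -\frac{1}{2}) in reduced canonical form. Verdict: none here - no I1-I6 shape fits x = -\frac{1}{2} with lower {\frac{4}{3}}.

Structural cue: t_0 being -5, the expanded ratio factors over Q; C = -5, roots give parameters.
Adjacent-term ratio: r(k) = -\frac{1}{2} * (k-\frac{4}{3}) (k+\frac{10}{3}) / [(k+\frac{4}{3}) (k+1)] - rational in k. x = -\frac{1}{2}; t_0 = -5; negate the roots.


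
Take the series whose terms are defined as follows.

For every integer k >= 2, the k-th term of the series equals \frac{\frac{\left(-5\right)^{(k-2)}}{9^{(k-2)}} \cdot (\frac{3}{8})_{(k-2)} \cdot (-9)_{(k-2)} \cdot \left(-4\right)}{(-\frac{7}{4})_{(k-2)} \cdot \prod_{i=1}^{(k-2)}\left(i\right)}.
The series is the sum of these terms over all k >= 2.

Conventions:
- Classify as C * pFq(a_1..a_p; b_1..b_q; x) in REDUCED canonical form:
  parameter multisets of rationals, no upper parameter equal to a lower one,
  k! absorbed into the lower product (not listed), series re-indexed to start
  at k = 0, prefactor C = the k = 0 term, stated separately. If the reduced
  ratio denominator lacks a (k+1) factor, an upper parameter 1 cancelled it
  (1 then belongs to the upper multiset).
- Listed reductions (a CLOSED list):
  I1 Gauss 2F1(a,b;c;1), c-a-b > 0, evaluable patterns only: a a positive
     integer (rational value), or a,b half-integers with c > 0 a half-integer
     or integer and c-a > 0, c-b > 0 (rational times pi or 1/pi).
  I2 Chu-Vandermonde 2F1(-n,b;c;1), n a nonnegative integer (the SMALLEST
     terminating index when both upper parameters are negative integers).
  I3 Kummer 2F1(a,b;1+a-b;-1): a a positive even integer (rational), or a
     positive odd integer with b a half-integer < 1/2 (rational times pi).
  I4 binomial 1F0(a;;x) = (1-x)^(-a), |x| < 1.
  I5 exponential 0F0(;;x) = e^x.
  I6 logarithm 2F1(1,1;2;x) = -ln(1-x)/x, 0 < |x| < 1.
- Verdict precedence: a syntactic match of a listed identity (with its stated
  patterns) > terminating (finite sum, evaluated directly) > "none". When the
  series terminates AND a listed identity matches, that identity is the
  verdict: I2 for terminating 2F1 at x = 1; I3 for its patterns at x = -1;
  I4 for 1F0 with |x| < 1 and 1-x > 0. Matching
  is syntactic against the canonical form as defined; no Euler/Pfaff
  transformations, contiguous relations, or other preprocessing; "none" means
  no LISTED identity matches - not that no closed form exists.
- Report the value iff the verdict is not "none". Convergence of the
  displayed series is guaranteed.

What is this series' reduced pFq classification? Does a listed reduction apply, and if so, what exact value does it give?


Key observation: from the first term -4: the two geometric factors (C = -4) combine into one argument.
Step ratio: r(k) = -\frac{5}{9} * (k-9) (k+\frac{3}{8}) / [(k-\frac{7}{4}) (k+1)] - rational; roots negated = parameters, x = -\frac{5}{9}, C = -4.

x = -\frac{5}{9} here; the reduced form reads 2F1, upper {-9, \frac{3}{8}}, lower {-\frac{7}{4}}, C = -4. Verdict: terminating. (-9)_k vanishes past k = 9, leaving a 10-term sum, computed directly. Exact value: -\frac{2552992720666961}{1504224618624}.
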